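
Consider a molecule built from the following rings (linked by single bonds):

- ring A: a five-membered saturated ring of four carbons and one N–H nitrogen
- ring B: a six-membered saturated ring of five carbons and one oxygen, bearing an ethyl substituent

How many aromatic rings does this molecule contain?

0

Ring A has only sp³ atoms, so it is not fully conjugated — not aromatic (pyrrolidine).
Ring B has only sp³ atoms, so it is not fully conjugated — not aromatic (tetrahydropyran).
No ring is aromatic. Total: 0.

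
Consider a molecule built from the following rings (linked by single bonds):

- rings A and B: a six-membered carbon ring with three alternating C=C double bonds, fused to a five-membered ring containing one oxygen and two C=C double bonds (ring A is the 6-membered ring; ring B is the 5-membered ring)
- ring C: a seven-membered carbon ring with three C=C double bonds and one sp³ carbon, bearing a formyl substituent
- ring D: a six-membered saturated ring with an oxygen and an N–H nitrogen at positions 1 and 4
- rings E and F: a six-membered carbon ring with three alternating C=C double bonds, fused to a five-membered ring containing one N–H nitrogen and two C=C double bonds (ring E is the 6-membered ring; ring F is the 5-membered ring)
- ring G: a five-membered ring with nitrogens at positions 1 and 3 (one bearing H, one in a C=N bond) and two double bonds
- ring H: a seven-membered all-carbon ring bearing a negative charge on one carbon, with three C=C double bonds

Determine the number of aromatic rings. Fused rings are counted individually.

5

Rings A and B form a fused bicyclic system (with one oxygen) with 9 sp² atoms and 10 π electrons from ring double bonds plus a heteroatom lone pair. 10 = 4(2)+2, so the system is aromatic and both rings count as aromatic (benzofuran).
Ring C has one sp³ carbon, so it is not fully conjugated — not aromatic (cycloheptatriene).
Ring D has only sp³ atoms, so it is not fully conjugated — not aromatic (morpholine).
Rings E and F form a fused bicyclic system (with one N–H) with 9 sp² atoms and 10 π electrons from ring double bonds plus a heteroatom lone pair. 10 = 4(2)+2, so the system is aromatic and both rings count as aromatic (indole).
Ring G has a continuous p-orbital overlap around the ring; 2 ring double bonds (4 π electrons) plus a heteroatom lone pair (2) give 6 π electrons. That satisfies 4n+2 with n=1, so ring G is aromatic (imidazole).
Ring H has only sp² ring atoms; a planar conformation would have a fully conjugated π system of 8 electrons. But 8 = 4(2), which is 4n not 4n+2, so ring H is not aromatic (cycloheptatrienyl anion).
Aromatic: A, B, E, F, G. Total: 5.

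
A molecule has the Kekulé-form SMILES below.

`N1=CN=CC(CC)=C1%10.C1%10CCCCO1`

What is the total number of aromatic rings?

The SMILES encodes a six-membered ring with nitrogens at positions 1 and 3 and three alternating double bonds; a six-membered saturated ring of five carbons and one oxygen.
The 6-membered ring with two nitrogens (1,3) is planar and fully conjugated; 3 ring double bonds give 6 π electrons. 6 = 4(1)+2, so it is aromatic (pyrimidine).
The 6-membered ring with one oxygen has only sp³ atoms, so it is not fully conjugated — not aromatic (tetrahydropyran).
1 of the 2 rings is aromatic. Total: 1.

1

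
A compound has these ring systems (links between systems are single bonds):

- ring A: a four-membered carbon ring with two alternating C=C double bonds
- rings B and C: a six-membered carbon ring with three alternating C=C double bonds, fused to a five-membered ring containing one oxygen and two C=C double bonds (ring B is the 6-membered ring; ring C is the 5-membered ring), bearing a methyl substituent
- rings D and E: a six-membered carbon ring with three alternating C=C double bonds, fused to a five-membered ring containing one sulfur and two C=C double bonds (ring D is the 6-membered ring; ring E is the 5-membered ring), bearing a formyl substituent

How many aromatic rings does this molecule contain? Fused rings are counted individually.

Ring A has only sp² ring atoms; a planar conformation would have a fully conjugated π system of 4 electrons. But 4 = 4(1), which is 4n not 4n+2, so ring A is not aromatic (cyclobutadiene) — cyclobutadiene is antiaromatic and distorts to a rectangle.
Rings B and C form a fused bicyclic system (with one oxygen) with 9 sp² atoms and 10 π electrons from ring double bonds plus a heteroatom lone pair. 10 = 4(2)+2, so the system is aromatic and both rings count as aromatic (benzofuran).
Rings D and E form a fused bicyclic system (with one sulfur) with 9 sp² atoms and 10 π electrons from ring double bonds plus a heteroatom lone pair. 10 = 4(2)+2, so the system is aromatic and both rings count as aromatic (benzothiophene).
Aromatic: B, C, D, E. Total: 4.

4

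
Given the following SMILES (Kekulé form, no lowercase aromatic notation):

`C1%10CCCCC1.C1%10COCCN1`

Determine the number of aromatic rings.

The SMILES encodes a six-membered saturated carbon ring; a six-membered saturated ring with an oxygen and an N–H nitrogen at positions 1 and 4.
The 6-membered ring has only sp³ atoms, so it is not fully conjugated — not aromatic (cyclohexane).
The 6-membered ring with one oxygen and one N–H (1,4) has only sp³ atoms, so it is not fully conjugated — not aromatic (morpholine).
None of the rings are aromatic. Total: 0.

0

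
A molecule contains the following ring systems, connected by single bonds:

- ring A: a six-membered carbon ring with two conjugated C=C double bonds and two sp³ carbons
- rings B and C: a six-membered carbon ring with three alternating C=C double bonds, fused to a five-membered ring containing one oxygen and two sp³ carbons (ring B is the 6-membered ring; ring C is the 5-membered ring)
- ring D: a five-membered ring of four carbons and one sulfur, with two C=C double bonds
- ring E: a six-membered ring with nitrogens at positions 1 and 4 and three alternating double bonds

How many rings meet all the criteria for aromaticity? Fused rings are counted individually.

3

Ring A has two sp³ carbons, so it is not fully conjugated — not aromatic (1,3-cyclohexadiene).
Ring B is fully conjugated (every ring atom contributes a p orbital); 3 ring double bonds give 6 π electrons. 6 = 4(1)+2, so ring B is aromatic (benzene ring).
Ring C has two sp³ carbons, so it is not fully conjugated — not aromatic (oxolane ring).
Ring D is fully conjugated (every ring atom contributes a p orbital); 2 ring double bonds (4 π electrons) plus a heteroatom lone pair (2) give 6 π electrons. That satisfies 4n+2 with n=1, so ring D is aromatic (thiophene).
Ring E is planar and fully conjugated; 3 ring double bonds give 6 π electrons. 6 = 4(1)+2, so ring E is aromatic (pyrazine).
Aromatic: B, D, E. Total: 3.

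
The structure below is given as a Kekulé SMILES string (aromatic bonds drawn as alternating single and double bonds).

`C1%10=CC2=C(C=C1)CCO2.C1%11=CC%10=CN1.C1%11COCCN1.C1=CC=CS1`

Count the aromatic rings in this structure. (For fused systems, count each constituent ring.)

The SMILES encodes a six-membered carbon ring with three alternating C=C double bonds, fused to a five-membered ring containing one oxygen and two sp³ carbons; a five-membered ring of four carbons and one nitrogen bearing a hydrogen, with two C=C double bonds; a six-membered saturated ring with an oxygen and an N–H nitrogen at positions 1 and 4; a five-membered ring of four carbons and one sulfur, with two C=C double bonds.
The 6-membered ring is planar and fully conjugated; 3 ring double bonds give 6 π electrons. 6 = 4(1)+2, so it is aromatic (benzene ring).
The 5-membered ring with one oxygen has two sp³ carbons, so it is not fully conjugated — not aromatic (oxolane ring).
The 5-membered ring with one N–H has a continuous p-orbital overlap around the ring; 2 ring double bonds (4 π electrons) plus a heteroatom lone pair (2) give 6 π electrons. Since 6 = 4n+2 (n=1), it is aromatic (pyrrole).
The 6-membered ring with one oxygen and one N–H (1,4) has only sp³ atoms, so it is not fully conjugated — not aromatic (morpholine).
The 5-membered ring with one sulfur is planar and fully conjugated; 2 ring double bonds (4 π electrons) plus a heteroatom lone pair (2) give 6 π electrons. Since 6 = 4n+2 (n=1), it is aromatic (thiophene).
3 of the 5 rings are aromatic. Total: 3.

3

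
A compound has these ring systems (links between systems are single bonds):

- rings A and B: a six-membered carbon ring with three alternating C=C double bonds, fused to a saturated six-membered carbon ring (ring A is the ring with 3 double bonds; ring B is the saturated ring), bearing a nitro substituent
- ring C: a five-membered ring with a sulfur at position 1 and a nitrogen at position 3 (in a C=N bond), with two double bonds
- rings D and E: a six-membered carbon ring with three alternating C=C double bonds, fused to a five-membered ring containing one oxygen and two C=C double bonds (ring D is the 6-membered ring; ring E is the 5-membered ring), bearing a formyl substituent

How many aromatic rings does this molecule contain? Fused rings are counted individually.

4

Ring A is planar and fully conjugated; 3 ring double bonds give 6 π electrons. Since 6 = 4n+2 (n=1), ring A is aromatic (benzene ring).
Ring B has four sp³ carbons, so it is not fully conjugated — not aromatic (cyclohexane ring).
Ring C is planar and fully conjugated; 2 ring double bonds (4 π electrons) plus a heteroatom lone pair (2) give 6 π electrons. Since 6 = 4n+2 (n=1), ring C is aromatic (thiazole).
Rings D and E form a fused bicyclic system (with one oxygen) with 9 sp² atoms and 10 π electrons from ring double bonds plus a heteroatom lone pair. 10 = 4(2)+2, so the system is aromatic and both rings count as aromatic (benzofuran).
Aromatic: A, C, D, E. Total: 4.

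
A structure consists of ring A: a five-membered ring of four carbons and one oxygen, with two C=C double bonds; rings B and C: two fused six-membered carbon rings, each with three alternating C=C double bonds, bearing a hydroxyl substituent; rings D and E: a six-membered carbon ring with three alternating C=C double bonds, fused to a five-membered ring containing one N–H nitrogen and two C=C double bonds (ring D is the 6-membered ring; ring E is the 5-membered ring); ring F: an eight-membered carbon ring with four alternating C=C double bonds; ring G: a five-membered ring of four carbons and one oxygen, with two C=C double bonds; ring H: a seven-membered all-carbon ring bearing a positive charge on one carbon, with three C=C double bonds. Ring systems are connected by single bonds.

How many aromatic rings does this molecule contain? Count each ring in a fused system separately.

7

Ring A is fully conjugated (every ring atom contributes a p orbital); 2 ring double bonds (4 π electrons) plus a heteroatom lone pair (2) give 6 π electrons. That satisfies 4n+2 with n=1, so ring A is aromatic (furan).
Rings B and C form a fused bicyclic system with 10 sp² atoms and 10 π electrons from ring double bonds. 10 = 4(2)+2, so the system is aromatic and both rings count as aromatic (naphthalene).
Rings D and E form a fused bicyclic system (with one N–H) with 9 sp² atoms and 10 π electrons from ring double bonds plus a heteroatom lone pair. 10 = 4(2)+2, so the system is aromatic and both rings count as aromatic (indole).
Ring F has only sp² ring atoms; a planar conformation would have a fully conjugated π system of 8 electrons. But 8 = 4(2), which is 4n not 4n+2, so ring F is not aromatic (cyclooctatetraene) — cyclooctatetraene distorts into a non-planar tub to avoid antiaromaticity.
Ring G is planar and fully conjugated; 2 ring double bonds (4 π electrons) plus a heteroatom lone pair (2) give 6 π electrons. Since 6 = 4n+2 (n=1), ring G is aromatic (furan).
Ring H has a continuous p-orbital overlap around the ring; 3 ring double bonds (6 π electrons) plus the carbocation's empty p orbital (0, but keeps the ring conjugated) give 6 π electrons. That satisfies 4n+2 with n=1, so ring H is aromatic (tropylium cation).
Aromatic: A, B, C, D, E, G, H. Total: 7.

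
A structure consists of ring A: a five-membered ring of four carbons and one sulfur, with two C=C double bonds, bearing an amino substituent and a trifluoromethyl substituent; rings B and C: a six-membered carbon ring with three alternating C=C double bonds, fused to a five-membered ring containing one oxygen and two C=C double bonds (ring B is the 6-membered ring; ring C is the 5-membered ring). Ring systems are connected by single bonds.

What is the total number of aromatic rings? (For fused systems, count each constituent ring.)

3

Ring A is planar and fully conjugated; 2 ring double bonds (4 π electrons) plus a heteroatom lone pair (2) give 6 π electrons. Since 6 = 4n+2 (n=1), ring A is aromatic (thiophene).
Rings B and C form a fused bicyclic system (with one oxygen) with 9 sp² atoms and 10 π electrons from ring double bonds plus a heteroatom lone pair. 10 = 4(2)+2, so the system is aromatic and both rings count as aromatic (benzofuran).
Aromatic: A, B, C. Total: 3.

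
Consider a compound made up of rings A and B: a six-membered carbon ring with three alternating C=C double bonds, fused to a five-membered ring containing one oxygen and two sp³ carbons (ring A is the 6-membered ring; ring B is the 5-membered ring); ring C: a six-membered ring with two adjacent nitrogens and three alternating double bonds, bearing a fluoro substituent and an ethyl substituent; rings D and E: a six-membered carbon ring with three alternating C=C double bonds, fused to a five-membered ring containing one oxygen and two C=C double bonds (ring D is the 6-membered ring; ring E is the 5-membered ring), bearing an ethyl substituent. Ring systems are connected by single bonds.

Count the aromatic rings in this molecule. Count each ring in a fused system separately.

Ring A is planar and fully conjugated; 3 ring double bonds give 6 π electrons. 6 = 4(1)+2, so ring A is aromatic (benzene ring).
Ring B has two sp³ carbons, so it is not fully conjugated — not aromatic (oxolane ring).
Ring C has a continuous p-orbital overlap around the ring; 3 ring double bonds give 6 π electrons. That satisfies 4n+2 with n=1, so ring C is aromatic (pyridazine).
Rings D and E form a fused bicyclic system (with one oxygen) with 9 sp² atoms and 10 π electrons from ring double bonds plus a heteroatom lone pair. 10 = 4(2)+2, so the system is aromatic and both rings count as aromatic (benzofuran).
Aromatic: A, C, D, E. Total: 4.

4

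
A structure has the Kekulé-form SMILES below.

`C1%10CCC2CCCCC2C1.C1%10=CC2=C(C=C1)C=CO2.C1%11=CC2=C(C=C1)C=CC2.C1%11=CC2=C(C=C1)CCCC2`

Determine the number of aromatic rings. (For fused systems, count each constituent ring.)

4

The SMILES encodes two fused six-membered saturated carbon rings; a six-membered carbon ring with three alternating C=C double bonds, fused to a five-membered ring containing one oxygen and two C=C double bonds; a six-membered carbon ring with three alternating C=C double bonds, fused to a five-membered carbon ring containing one C=C double bond and one sp³ carbon; a six-membered carbon ring with three alternating C=C double bonds, fused to a saturated six-membered carbon ring.
The 6-membered ring has only sp³ atoms, so it is not fully conjugated — not aromatic (cyclohexane ring).
The second 6-membered ring has only sp³ atoms, so it is not fully conjugated — not aromatic (cyclohexane ring).
The fused 6/5-membered bicyclic (with one oxygen) is a single π system with 9 sp² atoms and 10 π electrons from ring double bonds plus a heteroatom lone pair. 10 = 4(2)+2, so the system is aromatic and both rings count as aromatic (benzofuran).
The third 6-membered ring is fully conjugated (every ring atom contributes a p orbital); 3 ring double bonds give 6 π electrons. That satisfies 4n+2 with n=1, so it is aromatic (benzene ring).
The 5-membered ring has one sp³ carbon, so it is not fully conjugated — not aromatic (cyclopentene ring).
The fourth 6-membered ring has a continuous p-orbital overlap around the ring; 3 ring double bonds give 6 π electrons. That satisfies 4n+2 with n=1, so it is aromatic (benzene ring).
The fifth 6-membered ring has four sp³ carbons, so it is not fully conjugated — not aromatic (cyclohexane ring).
4 of the 8 rings are aromatic. Total: 4.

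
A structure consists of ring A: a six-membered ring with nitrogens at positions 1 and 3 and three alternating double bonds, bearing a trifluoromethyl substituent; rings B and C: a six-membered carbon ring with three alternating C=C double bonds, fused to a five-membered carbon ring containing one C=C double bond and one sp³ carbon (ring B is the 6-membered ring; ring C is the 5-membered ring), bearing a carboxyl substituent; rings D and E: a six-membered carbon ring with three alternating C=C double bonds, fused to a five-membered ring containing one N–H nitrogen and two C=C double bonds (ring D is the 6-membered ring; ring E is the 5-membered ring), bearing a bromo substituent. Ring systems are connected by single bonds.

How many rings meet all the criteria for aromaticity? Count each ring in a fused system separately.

Ring A is fully conjugated (every ring atom contributes a p orbital); 3 ring double bonds give 6 π electrons. Since 6 = 4n+2 (n=1), ring A is aromatic (pyrimidine).
Ring B is fully conjugated (every ring atom contributes a p orbital); 3 ring double bonds give 6 π electrons. Since 6 = 4n+2 (n=1), ring B is aromatic (benzene ring).
Ring C has one sp³ carbon, so it is not fully conjugated — not aromatic (cyclopentene ring).
Rings D and E form a fused bicyclic system (with one N–H) with 9 sp² atoms and 10 π electrons from ring double bonds plus a heteroatom lone pair. 10 = 4(2)+2, so the system is aromatic and both rings count as aromatic (indole).
Aromatic: A, B, D, E. Total: 4.

4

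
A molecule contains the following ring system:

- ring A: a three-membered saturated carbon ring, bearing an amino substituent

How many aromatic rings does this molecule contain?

0

Ring A has only sp³ atoms, so it is not fully conjugated — not aromatic (cyclopropane).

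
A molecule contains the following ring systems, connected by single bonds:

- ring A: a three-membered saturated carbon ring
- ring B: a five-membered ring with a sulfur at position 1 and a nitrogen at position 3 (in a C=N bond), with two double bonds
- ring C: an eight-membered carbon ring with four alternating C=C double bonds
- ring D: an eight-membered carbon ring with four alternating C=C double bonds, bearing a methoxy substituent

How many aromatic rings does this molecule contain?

Ring A has only sp³ atoms, so it is not fully conjugated — not aromatic (cyclopropane).
Ring B has a continuous p-orbital overlap around the ring; 2 ring double bonds (4 π electrons) plus a heteroatom lone pair (2) give 6 π electrons. That satisfies 4n+2 with n=1, so ring B is aromatic (thiazole).
Ring C has only sp² ring atoms; a planar conformation would have a fully conjugated π system of 8 electrons. But 8 = 4(2), which is 4n not 4n+2, so ring C is not aromatic (cyclooctatetraene) — cyclooctatetraene distorts into a non-planar tub to avoid antiaromaticity.
Ring D has only sp² ring atoms; a planar conformation would have a fully conjugated π system of 8 electrons. But 8 = 4(2), which is 4n not 4n+2, so ring D is not aromatic (cyclooctatetraene) — cyclooctatetraene distorts into a non-planar tub to avoid antiaromaticity.
Aromatic: B. Total: 1.

1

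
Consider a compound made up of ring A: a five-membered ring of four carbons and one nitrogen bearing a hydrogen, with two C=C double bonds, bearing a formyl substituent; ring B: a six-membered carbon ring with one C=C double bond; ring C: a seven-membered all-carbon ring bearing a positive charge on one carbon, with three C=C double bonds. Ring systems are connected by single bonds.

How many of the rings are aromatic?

Ring A has a continuous p-orbital overlap around the ring; 2 ring double bonds (4 π electrons) plus a heteroatom lone pair (2) give 6 π electrons. That satisfies 4n+2 with n=1, so ring A is aromatic (pyrrole).
Ring B has four sp³ carbons, so it is not fully conjugated — not aromatic (cyclohexene).
Ring C is planar and fully conjugated; 3 ring double bonds (6 π electrons) plus the carbocation's empty p orbital (0, but keeps the ring conjugated) give 6 π electrons. 6 = 4(1)+2, so ring C is aromatic (tropylium cation).
Aromatic: A, C. Total: 2.

2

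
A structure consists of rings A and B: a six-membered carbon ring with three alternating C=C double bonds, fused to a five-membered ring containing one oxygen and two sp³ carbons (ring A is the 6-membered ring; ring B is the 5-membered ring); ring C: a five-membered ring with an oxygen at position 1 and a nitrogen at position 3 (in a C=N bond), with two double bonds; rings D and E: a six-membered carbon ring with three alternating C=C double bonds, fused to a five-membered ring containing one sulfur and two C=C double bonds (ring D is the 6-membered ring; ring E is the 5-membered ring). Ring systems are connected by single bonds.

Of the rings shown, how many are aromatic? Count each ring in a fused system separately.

Ring A is planar and fully conjugated; 3 ring double bonds give 6 π electrons. That satisfies 4n+2 with n=1, so ring A is aromatic (benzene ring).
Ring B has two sp³ carbons, so it is not fully conjugated — not aromatic (oxolane ring).
Ring C is fully conjugated (every ring atom contributes a p orbital); 2 ring double bonds (4 π electrons) plus a heteroatom lone pair (2) give 6 π electrons. That satisfies 4n+2 with n=1, so ring C is aromatic (oxazole).
Rings D and E form a fused bicyclic system (with one sulfur) with 9 sp² atoms and 10 π electrons from ring double bonds plus a heteroatom lone pair. 10 = 4(2)+2, so the system is aromatic and both rings count as aromatic (benzothiophene).
Aromatic: A, C, D, E. Total: 4.

4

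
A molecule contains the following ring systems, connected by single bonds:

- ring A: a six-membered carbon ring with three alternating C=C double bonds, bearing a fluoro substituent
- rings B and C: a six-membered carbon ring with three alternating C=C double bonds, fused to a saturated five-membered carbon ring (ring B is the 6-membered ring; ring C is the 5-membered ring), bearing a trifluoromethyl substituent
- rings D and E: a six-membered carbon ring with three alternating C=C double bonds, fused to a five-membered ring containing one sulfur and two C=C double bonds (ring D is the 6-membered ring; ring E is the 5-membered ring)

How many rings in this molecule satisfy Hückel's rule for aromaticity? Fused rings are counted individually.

4

Ring A is planar and fully conjugated; 3 ring double bonds give 6 π electrons. 6 = 4(1)+2, so ring A is aromatic (benzene).
Ring B has a continuous p-orbital overlap around the ring; 3 ring double bonds give 6 π electrons. 6 = 4(1)+2, so ring B is aromatic (benzene ring).
Ring C has three sp³ carbons, so it is not fully conjugated — not aromatic (cyclopentane ring).
Rings D and E form a fused bicyclic system (with one sulfur) with 9 sp² atoms and 10 π electrons from ring double bonds plus a heteroatom lone pair. 10 = 4(2)+2, so the system is aromatic and both rings count as aromatic (benzothiophene).
Aromatic: A, B, D, E. Total: 4.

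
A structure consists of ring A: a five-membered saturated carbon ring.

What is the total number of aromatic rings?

0

Ring A has only sp³ atoms, so it is not fully conjugated — not aromatic (cyclopentane).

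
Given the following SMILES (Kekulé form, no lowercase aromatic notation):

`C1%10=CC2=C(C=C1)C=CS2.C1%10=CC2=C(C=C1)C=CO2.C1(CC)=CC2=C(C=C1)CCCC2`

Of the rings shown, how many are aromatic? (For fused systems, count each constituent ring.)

5

The SMILES encodes a six-membered carbon ring with three alternating C=C double bonds, fused to a five-membered ring containing one sulfur and two C=C double bonds; a six-membered carbon ring with three alternating C=C double bonds, fused to a five-membered ring containing one oxygen and two C=C double bonds; a six-membered carbon ring with three alternating C=C double bonds, fused to a saturated six-membered carbon ring.
The fused 6/5-membered bicyclic (with one sulfur) is a single π system with 9 sp² atoms and 10 π electrons from ring double bonds plus a heteroatom lone pair. 10 = 4(2)+2, so the system is aromatic and both rings count as aromatic (benzothiophene).
The fused 6/5-membered bicyclic (with one oxygen) is a single π system with 9 sp² atoms and 10 π electrons from ring double bonds plus a heteroatom lone pair. 10 = 4(2)+2, so the system is aromatic and both rings count as aromatic (benzofuran).
The 6-membered ring is planar and fully conjugated; 3 ring double bonds give 6 π electrons. That satisfies 4n+2 with n=1, so it is aromatic (benzene ring).
The second 6-membered ring has four sp³ carbons, so it is not fully conjugated — not aromatic (cyclohexane ring).
5 of the 6 rings are aromatic. Total: 5.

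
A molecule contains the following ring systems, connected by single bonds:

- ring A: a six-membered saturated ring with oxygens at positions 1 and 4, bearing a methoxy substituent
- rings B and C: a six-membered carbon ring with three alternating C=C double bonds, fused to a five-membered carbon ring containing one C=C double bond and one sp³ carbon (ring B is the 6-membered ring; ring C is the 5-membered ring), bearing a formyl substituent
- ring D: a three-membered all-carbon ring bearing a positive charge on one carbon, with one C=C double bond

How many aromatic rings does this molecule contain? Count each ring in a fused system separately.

2

Ring A has only sp³ atoms, so it is not fully conjugated — not aromatic (1,4-dioxane).
Ring B is fully conjugated (every ring atom contributes a p orbital); 3 ring double bonds give 6 π electrons. 6 = 4(1)+2, so ring B is aromatic (benzene ring).
Ring C has one sp³ carbon, so it is not fully conjugated — not aromatic (cyclopentene ring).
Ring D has a continuous p-orbital overlap around the ring; 1 ring double bond (2 π electrons) plus the carbocation's empty p orbital (0, but keeps the ring conjugated) give 2 π electrons. 2 = 4(0)+2, so ring D is aromatic (cyclopropenyl cation).
Aromatic: B, D. Total: 2.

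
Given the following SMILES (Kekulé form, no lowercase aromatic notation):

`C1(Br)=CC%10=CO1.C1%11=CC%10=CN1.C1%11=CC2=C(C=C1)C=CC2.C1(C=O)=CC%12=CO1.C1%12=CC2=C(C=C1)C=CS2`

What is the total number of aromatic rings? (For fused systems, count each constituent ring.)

The SMILES encodes a five-membered ring of four carbons and one oxygen, with two C=C double bonds; a five-membered ring of four carbons and one nitrogen bearing a hydrogen, with two C=C double bonds; a six-membered carbon ring with three alternating C=C double bonds, fused to a five-membered carbon ring containing one C=C double bond and one sp³ carbon; a five-membered ring of four carbons and one oxygen, with two C=C double bonds; a six-membered carbon ring with three alternating C=C double bonds, fused to a five-membered ring containing one sulfur and two C=C double bonds.
The 5-membered ring with one oxygen has a continuous p-orbital overlap around the ring; 2 ring double bonds (4 π electrons) plus a heteroatom lone pair (2) give 6 π electrons. 6 = 4(1)+2, so it is aromatic (furan).
The 5-membered ring with one N–H is planar and fully conjugated; 2 ring double bonds (4 π electrons) plus a heteroatom lone pair (2) give 6 π electrons. That satisfies 4n+2 with n=1, so it is aromatic (pyrrole).
The 6-membered ring has a continuous p-orbital overlap around the ring; 3 ring double bonds give 6 π electrons. Since 6 = 4n+2 (n=1), it is aromatic (benzene ring).
The 5-membered ring has one sp³ carbon, so it is not fully conjugated — not aromatic (cyclopentene ring).
The second 5-membered ring with one oxygen is fully conjugated (every ring atom contributes a p orbital); 2 ring double bonds (4 π electrons) plus a heteroatom lone pair (2) give 6 π electrons. That satisfies 4n+2 with n=1, so it is aromatic (furan).
The fused 6/5-membered bicyclic (with one sulfur) is a single π system with 9 sp² atoms and 10 π electrons from ring double bonds plus a heteroatom lone pair. 10 = 4(2)+2, so the system is aromatic and both rings count as aromatic (benzothiophene).
6 of the 7 rings are aromatic. Total: 6.

6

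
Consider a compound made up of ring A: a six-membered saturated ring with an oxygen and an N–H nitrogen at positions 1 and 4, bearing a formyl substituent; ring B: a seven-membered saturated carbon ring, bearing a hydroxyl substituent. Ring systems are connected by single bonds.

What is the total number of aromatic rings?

Ring A has only sp³ atoms, so it is not fully conjugated — not aromatic (morpholine).
Ring B has only sp³ atoms, so it is not fully conjugated — not aromatic (cycloheptane).
No ring is aromatic. Total: 0.

0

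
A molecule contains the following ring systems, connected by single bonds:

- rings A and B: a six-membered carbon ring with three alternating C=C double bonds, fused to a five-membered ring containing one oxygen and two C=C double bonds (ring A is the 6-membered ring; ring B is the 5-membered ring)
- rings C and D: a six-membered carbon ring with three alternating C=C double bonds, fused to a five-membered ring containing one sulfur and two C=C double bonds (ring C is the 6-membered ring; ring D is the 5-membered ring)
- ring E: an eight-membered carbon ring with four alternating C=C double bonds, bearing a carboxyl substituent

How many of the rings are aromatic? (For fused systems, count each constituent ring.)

4

Rings A and B form a fused bicyclic system (with one oxygen) with 9 sp² atoms and 10 π electrons from ring double bonds plus a heteroatom lone pair. 10 = 4(2)+2, so the system is aromatic and both rings count as aromatic (benzofuran).
Rings C and D form a fused bicyclic system (with one sulfur) with 9 sp² atoms and 10 π electrons from ring double bonds plus a heteroatom lone pair. 10 = 4(2)+2, so the system is aromatic and both rings count as aromatic (benzothiophene).
Ring E has only sp² ring atoms; a planar conformation would have a fully conjugated π system of 8 electrons. But 8 = 4(2), which is 4n not 4n+2, so ring E is not aromatic (cyclooctatetraene) — cyclooctatetraene distorts into a non-planar tub to avoid antiaromaticity.
Aromatic: A, B, C, D. Total: 4.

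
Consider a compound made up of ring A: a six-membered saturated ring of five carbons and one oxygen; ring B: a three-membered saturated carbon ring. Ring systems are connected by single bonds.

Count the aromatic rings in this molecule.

Ring A has only sp³ atoms, so it is not fully conjugated — not aromatic (tetrahydropyran).
Ring B has only sp³ atoms, so it is not fully conjugated — not aromatic (cyclopropane).
No ring is aromatic. Total: 0.

0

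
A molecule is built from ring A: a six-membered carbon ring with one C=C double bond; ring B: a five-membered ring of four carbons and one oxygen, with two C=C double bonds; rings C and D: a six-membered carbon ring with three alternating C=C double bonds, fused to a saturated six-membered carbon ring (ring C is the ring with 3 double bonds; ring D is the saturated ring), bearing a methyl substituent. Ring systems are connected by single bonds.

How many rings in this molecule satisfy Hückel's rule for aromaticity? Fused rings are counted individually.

2

Ring A has four sp³ carbons, so it is not fully conjugated — not aromatic (cyclohexene).
Ring B has a continuous p-orbital overlap around the ring; 2 ring double bonds (4 π electrons) plus a heteroatom lone pair (2) give 6 π electrons. Since 6 = 4n+2 (n=1), ring B is aromatic (furan).
Ring C has a continuous p-orbital overlap around the ring; 3 ring double bonds give 6 π electrons. 6 = 4(1)+2, so ring C is aromatic (benzene ring).
Ring D has four sp³ carbons, so it is not fully conjugated — not aromatic (cyclohexane ring).
Aromatic: B, C. Total: 2.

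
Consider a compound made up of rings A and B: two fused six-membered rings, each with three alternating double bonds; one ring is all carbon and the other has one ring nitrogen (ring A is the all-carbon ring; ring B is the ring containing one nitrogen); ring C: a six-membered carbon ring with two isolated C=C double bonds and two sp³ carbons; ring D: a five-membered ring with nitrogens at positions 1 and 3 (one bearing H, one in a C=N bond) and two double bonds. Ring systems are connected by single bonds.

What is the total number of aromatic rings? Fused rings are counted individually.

3

Rings A and B form a fused bicyclic system (with one nitrogen) with 10 sp² atoms and 10 π electrons from ring double bonds. 10 = 4(2)+2, so the system is aromatic and both rings count as aromatic (quinoline).
Ring C has two sp³ carbons, so it is not fully conjugated — not aromatic (1,4-cyclohexadiene).
Ring D has a continuous p-orbital overlap around the ring; 2 ring double bonds (4 π electrons) plus a heteroatom lone pair (2) give 6 π electrons. That satisfies 4n+2 with n=1, so ring D is aromatic (imidazole).
Aromatic: A, B, D. Total: 3.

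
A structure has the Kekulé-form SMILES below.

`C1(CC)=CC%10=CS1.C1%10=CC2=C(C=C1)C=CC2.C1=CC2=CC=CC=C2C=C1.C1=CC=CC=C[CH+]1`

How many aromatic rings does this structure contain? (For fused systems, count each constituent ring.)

The SMILES encodes a five-membered ring of four carbons and one sulfur, with two C=C double bonds; a six-membered carbon ring with three alternating C=C double bonds, fused to a five-membered carbon ring containing one C=C double bond and one sp³ carbon; two fused six-membered carbon rings, each with three alternating C=C double bonds; a seven-membered all-carbon ring bearing a positive charge on one carbon, with three C=C double bonds.
The 5-membered ring with one sulfur is fully conjugated (every ring atom contributes a p orbital); 2 ring double bonds (4 π electrons) plus a heteroatom lone pair (2) give 6 π electrons. 6 = 4(1)+2, so it is aromatic (thiophene).
The 6-membered ring is fully conjugated (every ring atom contributes a p orbital); 3 ring double bonds give 6 π electrons. That satisfies 4n+2 with n=1, so it is aromatic (benzene ring).
The 5-membered ring has one sp³ carbon, so it is not fully conjugated — not aromatic (cyclopentene ring).
The fused 6/6-membered bicyclic is a single π system with 10 sp² atoms and 10 π electrons from ring double bonds. 10 = 4(2)+2, so the system is aromatic and both rings count as aromatic (naphthalene).
The 7-membered ring is planar and fully conjugated; 3 ring double bonds (6 π electrons) plus the carbocation's empty p orbital (0, but keeps the ring conjugated) give 6 π electrons. Since 6 = 4n+2 (n=1), it is aromatic (tropylium cation).
5 of the 6 rings are aromatic. Total: 5.

5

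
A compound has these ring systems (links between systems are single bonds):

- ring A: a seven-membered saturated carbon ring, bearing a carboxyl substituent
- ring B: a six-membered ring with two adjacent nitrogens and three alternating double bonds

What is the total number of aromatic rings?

1

Ring A has only sp³ atoms, so it is not fully conjugated — not aromatic (cycloheptane).
Ring B is planar and fully conjugated; 3 ring double bonds give 6 π electrons. 6 = 4(1)+2, so ring B is aromatic (pyridazine).
Aromatic: B. Total: 1.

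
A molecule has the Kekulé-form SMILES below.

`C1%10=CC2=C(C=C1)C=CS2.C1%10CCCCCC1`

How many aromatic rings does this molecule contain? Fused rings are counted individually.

2

The SMILES encodes a six-membered carbon ring with three alternating C=C double bonds, fused to a five-membered ring containing one sulfur and two C=C double bonds; a seven-membered saturated carbon ring.
The fused 6/5-membered bicyclic (with one sulfur) is a single π system with 9 sp² atoms and 10 π electrons from ring double bonds plus a heteroatom lone pair. 10 = 4(2)+2, so the system is aromatic and both rings count as aromatic (benzothiophene).
The 7-membered ring has only sp³ atoms, so it is not fully conjugated — not aromatic (cycloheptane).
2 of the 3 rings are aromatic. Total: 2.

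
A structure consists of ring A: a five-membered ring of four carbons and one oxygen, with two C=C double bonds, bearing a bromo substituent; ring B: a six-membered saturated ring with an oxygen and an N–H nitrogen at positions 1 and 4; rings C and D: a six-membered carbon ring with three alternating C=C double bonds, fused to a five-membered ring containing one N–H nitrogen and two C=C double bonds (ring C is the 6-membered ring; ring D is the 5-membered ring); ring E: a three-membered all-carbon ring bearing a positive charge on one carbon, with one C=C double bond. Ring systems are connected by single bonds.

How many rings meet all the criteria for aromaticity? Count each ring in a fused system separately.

Ring A is fully conjugated (every ring atom contributes a p orbital); 2 ring double bonds (4 π electrons) plus a heteroatom lone pair (2) give 6 π electrons. 6 = 4(1)+2, so ring A is aromatic (furan).
Ring B has only sp³ atoms, so it is not fully conjugated — not aromatic (morpholine).
Rings C and D form a fused bicyclic system (with one N–H) with 9 sp² atoms and 10 π electrons from ring double bonds plus a heteroatom lone pair. 10 = 4(2)+2, so the system is aromatic and both rings count as aromatic (indole).
Ring E has a continuous p-orbital overlap around the ring; 1 ring double bond (2 π electrons) plus the carbocation's empty p orbital (0, but keeps the ring conjugated) give 2 π electrons. Since 2 = 4n+2 (n=0), ring E is aromatic (cyclopropenyl cation).
Aromatic: A, C, D, E. Total: 4.

4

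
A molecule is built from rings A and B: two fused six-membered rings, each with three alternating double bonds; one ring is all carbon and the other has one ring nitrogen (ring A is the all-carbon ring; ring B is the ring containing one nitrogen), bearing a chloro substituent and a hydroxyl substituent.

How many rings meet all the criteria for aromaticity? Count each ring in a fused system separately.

2

Rings A and B form a fused bicyclic system (with one nitrogen) with 10 sp² atoms and 10 π electrons from ring double bonds. 10 = 4(2)+2, so the system is aromatic and both rings count as aromatic (quinoline).
Aromatic: A, B. Total: 2.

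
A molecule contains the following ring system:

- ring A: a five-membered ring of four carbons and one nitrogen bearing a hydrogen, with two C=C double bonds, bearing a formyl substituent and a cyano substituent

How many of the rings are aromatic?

Ring A is fully conjugated (every ring atom contributes a p orbital); 2 ring double bonds (4 π electrons) plus a heteroatom lone pair (2) give 6 π electrons. Since 6 = 4n+2 (n=1), ring A is aromatic (pyrrole).

1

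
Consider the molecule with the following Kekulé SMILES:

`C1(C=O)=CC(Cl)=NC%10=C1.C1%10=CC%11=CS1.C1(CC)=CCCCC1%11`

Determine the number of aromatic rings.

The SMILES encodes a six-membered ring of five carbons and one nitrogen with three alternating double bonds; a five-membered ring of four carbons and one sulfur, with two C=C double bonds; a six-membered carbon ring with one C=C double bond.
The 6-membered ring with one nitrogen is planar and fully conjugated; 3 ring double bonds give 6 π electrons. That satisfies 4n+2 with n=1, so it is aromatic (pyridine).
The 5-membered ring with one sulfur has a continuous p-orbital overlap around the ring; 2 ring double bonds (4 π electrons) plus a heteroatom lone pair (2) give 6 π electrons. That satisfies 4n+2 with n=1, so it is aromatic (thiophene).
The 6-membered ring has four sp³ carbons, so it is not fully conjugated — not aromatic (cyclohexene).
2 of the 3 rings are aromatic. Total: 2.

2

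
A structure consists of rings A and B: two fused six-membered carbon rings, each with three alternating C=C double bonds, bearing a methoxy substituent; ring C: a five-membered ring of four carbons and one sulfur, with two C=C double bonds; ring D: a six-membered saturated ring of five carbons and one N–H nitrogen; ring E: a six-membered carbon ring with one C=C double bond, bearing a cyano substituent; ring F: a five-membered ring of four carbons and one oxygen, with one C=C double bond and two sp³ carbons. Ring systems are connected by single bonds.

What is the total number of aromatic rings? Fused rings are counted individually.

Rings A and B form a fused bicyclic system with 10 sp² atoms and 10 π electrons from ring double bonds. 10 = 4(2)+2, so the system is aromatic and both rings count as aromatic (naphthalene).
Ring C is planar and fully conjugated; 2 ring double bonds (4 π electrons) plus a heteroatom lone pair (2) give 6 π electrons. 6 = 4(1)+2, so ring C is aromatic (thiophene).
Ring D has only sp³ atoms, so it is not fully conjugated — not aromatic (piperidine).
Ring E has four sp³ carbons, so it is not fully conjugated — not aromatic (cyclohexene).
Ring F has two sp³ carbons, so it is not fully conjugated — not aromatic (2,3-dihydrofuran).
Aromatic: A, B, C. Total: 3.

3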